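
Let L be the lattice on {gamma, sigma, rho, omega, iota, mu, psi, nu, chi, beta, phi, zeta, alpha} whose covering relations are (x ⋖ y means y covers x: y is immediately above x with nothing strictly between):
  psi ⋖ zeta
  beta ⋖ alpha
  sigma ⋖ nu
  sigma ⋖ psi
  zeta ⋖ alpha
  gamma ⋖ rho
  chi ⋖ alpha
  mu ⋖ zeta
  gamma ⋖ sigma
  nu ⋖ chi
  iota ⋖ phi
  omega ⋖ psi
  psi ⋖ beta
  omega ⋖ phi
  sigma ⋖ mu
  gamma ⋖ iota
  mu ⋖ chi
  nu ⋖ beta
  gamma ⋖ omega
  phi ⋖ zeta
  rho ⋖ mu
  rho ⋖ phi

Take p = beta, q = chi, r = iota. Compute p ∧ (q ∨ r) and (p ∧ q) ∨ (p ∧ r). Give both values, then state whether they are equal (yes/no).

beta; nu; no

q ∨ r = alpha, so p ∧ (q ∨ r) = beta ∧ alpha = beta.
p ∧ q = nu and p ∧ r = gamma, so (p ∧ q) ∨ (p ∧ r) = nu ∨ gamma = nu.
Equal: no.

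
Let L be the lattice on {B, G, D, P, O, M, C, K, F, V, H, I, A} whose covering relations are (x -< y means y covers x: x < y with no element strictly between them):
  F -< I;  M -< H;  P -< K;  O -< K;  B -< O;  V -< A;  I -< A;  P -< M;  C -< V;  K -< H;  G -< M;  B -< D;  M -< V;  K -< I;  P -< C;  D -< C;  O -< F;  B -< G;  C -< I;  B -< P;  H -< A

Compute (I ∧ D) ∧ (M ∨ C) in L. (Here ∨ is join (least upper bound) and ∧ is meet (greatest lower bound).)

D

I ∧ D = D
M ∨ C = V
D ∧ V = D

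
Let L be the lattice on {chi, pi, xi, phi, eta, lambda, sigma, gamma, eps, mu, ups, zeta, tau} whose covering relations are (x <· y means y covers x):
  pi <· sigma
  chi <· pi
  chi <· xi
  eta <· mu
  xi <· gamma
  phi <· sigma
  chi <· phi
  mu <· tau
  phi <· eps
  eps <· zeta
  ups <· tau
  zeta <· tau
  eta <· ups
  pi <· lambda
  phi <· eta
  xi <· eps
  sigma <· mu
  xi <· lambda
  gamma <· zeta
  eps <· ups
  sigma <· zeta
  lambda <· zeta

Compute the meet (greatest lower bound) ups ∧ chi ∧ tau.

Common lower bounds of {ups, chi, tau}: chi.
The greatest among these is chi.

chi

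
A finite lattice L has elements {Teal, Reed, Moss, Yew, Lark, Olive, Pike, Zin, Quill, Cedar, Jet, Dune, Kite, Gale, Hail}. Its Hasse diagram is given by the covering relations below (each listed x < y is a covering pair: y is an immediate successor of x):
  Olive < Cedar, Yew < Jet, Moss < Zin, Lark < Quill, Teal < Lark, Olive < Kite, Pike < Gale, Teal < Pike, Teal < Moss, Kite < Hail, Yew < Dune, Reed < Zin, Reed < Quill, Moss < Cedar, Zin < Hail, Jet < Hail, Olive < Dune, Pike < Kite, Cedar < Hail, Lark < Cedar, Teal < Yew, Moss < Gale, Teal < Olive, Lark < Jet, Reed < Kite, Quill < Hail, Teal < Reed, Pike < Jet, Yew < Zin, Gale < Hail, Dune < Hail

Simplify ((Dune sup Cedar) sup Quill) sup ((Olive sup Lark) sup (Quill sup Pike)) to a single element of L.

Hail

Dune ∨ Cedar = Hail
Hail ∨ Quill = Hail
Olive ∨ Lark = Cedar
Quill ∨ Pike = Hail
Cedar ∨ Hail = Hail
Hail ∨ Hail = Hail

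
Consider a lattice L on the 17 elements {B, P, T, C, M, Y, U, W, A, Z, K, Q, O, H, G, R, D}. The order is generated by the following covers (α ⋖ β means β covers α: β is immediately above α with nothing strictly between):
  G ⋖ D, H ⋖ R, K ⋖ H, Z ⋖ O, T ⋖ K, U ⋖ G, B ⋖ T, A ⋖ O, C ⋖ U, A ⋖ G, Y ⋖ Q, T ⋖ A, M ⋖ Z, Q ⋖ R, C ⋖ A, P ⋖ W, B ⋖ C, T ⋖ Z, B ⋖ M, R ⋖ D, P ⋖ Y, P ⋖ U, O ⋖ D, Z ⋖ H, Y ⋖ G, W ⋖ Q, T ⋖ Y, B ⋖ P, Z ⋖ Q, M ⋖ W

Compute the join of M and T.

Z

Common upper bounds of {M, T}: D, H, O, Q, R, Z.
The least among these is Z.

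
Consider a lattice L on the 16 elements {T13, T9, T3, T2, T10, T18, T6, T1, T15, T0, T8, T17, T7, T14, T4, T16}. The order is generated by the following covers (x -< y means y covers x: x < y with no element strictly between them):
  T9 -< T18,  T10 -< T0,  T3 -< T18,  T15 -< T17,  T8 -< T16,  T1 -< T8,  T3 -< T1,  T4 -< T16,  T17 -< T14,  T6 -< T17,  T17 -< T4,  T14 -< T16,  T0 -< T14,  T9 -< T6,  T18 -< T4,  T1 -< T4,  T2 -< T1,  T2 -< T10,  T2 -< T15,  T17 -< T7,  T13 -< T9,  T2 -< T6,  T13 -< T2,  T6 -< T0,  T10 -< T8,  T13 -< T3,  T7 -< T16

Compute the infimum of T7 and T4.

Common lower bounds of {T7, T4}: T13, T15, T17, T2, T6, T9.
The greatest among these is T17.

T17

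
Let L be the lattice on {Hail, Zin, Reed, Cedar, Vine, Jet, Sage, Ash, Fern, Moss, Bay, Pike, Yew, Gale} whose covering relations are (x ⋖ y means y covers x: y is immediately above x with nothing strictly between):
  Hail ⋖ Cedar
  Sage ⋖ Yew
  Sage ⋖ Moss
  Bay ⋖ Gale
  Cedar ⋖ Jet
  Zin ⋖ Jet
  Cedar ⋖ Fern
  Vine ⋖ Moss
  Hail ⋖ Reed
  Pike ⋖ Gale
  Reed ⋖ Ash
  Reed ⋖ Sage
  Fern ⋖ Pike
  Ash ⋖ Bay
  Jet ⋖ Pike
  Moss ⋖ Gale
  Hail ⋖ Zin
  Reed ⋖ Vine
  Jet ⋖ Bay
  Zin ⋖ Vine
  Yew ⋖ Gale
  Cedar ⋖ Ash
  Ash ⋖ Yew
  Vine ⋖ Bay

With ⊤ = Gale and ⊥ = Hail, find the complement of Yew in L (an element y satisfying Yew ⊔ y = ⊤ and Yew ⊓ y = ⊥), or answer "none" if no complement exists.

Need y with Yew ∨ y = Gale and Yew ∧ y = Hail.
Checking each element gives: Zin.

Zin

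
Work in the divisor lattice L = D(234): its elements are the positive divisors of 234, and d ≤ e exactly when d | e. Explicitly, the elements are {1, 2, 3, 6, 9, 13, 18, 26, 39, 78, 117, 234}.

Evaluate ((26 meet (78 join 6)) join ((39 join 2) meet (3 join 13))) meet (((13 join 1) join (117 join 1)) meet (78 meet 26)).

13

78 ∨ 6 = 78
26 ∧ 78 = 26
39 ∨ 2 = 78
3 ∨ 13 = 39
78 ∧ 39 = 39
26 ∨ 39 = 78
13 ∨ 1 = 13
117 ∨ 1 = 117
13 ∨ 117 = 117
78 ∧ 26 = 26
117 ∧ 26 = 13
78 ∧ 13 = 13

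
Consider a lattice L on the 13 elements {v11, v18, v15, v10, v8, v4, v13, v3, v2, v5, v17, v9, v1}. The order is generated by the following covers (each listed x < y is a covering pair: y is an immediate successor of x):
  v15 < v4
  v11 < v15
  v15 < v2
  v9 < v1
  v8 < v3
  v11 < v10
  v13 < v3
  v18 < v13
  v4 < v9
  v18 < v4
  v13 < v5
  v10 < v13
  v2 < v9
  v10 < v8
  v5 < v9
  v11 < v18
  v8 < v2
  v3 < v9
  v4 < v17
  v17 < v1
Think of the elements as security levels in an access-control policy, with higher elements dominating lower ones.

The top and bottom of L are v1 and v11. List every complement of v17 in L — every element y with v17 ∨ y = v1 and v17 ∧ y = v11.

v10, v8

Need y with v17 ∨ y = v1 and v17 ∧ y = v11.
Checking each element gives: v10, v8.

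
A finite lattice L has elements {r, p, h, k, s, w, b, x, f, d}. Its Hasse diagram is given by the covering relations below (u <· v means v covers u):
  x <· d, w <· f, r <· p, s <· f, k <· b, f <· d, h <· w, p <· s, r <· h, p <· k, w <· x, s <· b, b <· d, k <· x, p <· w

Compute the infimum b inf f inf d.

Common lower bounds of {b, f, d}: p, r, s.
The greatest among these is s.

s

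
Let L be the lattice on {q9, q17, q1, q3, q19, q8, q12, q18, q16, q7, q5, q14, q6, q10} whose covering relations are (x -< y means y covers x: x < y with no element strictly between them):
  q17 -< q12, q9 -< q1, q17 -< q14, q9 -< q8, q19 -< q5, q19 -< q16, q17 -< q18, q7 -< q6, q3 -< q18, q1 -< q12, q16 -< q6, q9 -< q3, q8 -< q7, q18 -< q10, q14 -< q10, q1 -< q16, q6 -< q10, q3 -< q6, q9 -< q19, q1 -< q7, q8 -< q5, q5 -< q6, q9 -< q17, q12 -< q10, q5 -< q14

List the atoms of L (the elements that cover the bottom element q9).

q1, q17, q19, q3, q8

The atoms are exactly the elements that cover q9: q1, q17, q19, q3, q8.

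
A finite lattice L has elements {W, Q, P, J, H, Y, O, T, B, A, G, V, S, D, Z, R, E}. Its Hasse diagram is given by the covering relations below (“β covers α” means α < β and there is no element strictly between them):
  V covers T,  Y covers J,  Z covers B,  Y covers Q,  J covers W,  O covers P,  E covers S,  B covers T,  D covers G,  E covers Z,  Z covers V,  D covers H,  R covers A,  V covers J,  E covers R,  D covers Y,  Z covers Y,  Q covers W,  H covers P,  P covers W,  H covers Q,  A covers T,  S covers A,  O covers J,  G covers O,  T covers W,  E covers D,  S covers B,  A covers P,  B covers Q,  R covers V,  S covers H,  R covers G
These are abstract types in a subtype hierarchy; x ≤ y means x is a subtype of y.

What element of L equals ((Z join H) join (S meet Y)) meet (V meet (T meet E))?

Z ∨ H = E
S ∧ Y = Q
E ∨ Q = E
T ∧ E = T
V ∧ T = T
E ∧ T = T

T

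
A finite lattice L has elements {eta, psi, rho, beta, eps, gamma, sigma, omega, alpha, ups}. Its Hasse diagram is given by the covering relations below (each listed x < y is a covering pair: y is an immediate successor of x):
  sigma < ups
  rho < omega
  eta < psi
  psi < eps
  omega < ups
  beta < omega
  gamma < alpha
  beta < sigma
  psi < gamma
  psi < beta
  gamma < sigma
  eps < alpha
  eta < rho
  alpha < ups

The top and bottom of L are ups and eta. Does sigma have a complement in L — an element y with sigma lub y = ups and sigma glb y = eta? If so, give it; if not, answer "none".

Need y with sigma ∨ y = ups and sigma ∧ y = eta.
Checking each element gives: rho.

rho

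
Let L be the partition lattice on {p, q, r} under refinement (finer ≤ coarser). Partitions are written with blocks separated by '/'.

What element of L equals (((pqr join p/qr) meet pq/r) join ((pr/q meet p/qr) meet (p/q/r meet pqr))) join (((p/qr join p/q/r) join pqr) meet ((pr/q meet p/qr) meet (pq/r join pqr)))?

pqr ∨ p/qr = pqr
pqr ∧ pq/r = pq/r
pr/q ∧ p/qr = p/q/r
p/q/r ∧ pqr = p/q/r
p/q/r ∧ p/q/r = p/q/r
pq/r ∨ p/q/r = pq/r
p/qr ∨ p/q/r = p/qr
p/qr ∨ pqr = pqr
pr/q ∧ p/qr = p/q/r
pq/r ∨ pqr = pqr
p/q/r ∧ pqr = p/q/r
pqr ∧ p/q/r = p/q/r
pq/r ∨ p/q/r = pq/r

pq/r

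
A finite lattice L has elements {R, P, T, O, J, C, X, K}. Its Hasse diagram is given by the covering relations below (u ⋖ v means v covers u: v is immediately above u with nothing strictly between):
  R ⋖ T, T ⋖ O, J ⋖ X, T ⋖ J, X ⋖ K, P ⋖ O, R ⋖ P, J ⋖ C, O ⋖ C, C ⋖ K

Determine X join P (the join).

Common upper bounds of {X, P}: K.
The least among these is K.

K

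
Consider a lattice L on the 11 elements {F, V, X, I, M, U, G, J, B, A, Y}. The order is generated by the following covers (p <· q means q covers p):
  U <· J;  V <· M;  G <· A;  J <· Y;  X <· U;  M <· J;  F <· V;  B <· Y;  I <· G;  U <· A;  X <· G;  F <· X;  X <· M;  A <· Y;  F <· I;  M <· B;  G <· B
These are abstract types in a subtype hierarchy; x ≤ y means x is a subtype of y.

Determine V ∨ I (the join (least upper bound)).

Common upper bounds of {V, I}: B, Y.
The least among these is B.

B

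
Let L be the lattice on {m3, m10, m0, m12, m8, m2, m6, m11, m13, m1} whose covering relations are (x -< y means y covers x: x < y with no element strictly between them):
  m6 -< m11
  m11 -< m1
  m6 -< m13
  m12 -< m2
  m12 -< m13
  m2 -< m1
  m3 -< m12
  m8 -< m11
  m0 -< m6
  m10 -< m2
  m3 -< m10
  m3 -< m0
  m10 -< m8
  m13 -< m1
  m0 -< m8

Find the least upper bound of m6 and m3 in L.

Common upper bounds of {m6, m3}: m1, m11, m13, m6.
The least among these is m6.

m6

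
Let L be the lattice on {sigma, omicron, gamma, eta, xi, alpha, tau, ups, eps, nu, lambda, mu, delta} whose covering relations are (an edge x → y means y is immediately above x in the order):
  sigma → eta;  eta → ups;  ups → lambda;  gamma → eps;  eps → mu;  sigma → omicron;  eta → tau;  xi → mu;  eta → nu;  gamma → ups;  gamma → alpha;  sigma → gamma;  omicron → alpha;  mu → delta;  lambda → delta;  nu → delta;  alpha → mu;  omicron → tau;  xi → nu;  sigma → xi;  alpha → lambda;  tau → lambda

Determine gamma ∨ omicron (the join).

alpha

Common upper bounds of {gamma, omicron}: alpha, delta, lambda, mu.
The least among these is alpha.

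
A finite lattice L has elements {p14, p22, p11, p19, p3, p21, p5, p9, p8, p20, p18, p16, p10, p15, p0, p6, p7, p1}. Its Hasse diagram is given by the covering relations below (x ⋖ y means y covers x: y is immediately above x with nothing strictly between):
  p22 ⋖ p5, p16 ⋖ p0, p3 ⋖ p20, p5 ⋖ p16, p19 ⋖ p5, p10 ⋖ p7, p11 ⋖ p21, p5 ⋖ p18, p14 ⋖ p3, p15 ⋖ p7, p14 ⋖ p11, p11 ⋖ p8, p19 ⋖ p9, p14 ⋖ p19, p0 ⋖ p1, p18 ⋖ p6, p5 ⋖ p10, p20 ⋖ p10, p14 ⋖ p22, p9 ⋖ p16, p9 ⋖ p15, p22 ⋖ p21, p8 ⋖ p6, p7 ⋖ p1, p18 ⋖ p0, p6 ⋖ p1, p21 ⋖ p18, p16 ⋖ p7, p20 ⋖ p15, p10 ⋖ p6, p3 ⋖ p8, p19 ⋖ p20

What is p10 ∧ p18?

Common lower bounds of {p10, p18}: p14, p19, p22, p5.
The greatest among these is p5.

p5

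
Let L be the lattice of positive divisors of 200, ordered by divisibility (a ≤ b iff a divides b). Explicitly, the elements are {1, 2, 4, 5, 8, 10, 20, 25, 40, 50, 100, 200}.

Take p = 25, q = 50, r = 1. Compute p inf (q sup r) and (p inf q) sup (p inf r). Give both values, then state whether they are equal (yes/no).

q sup r = 50, so p inf (q sup r) = 25 inf 50 = 25.
p inf q = 25 and p inf r = 1, so (p inf q) sup (p inf r) = 25 sup 1 = 25.
Equal: yes.

25; 25; yes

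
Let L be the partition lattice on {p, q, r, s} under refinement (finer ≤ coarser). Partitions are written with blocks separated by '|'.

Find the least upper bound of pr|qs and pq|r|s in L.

pqrs

The join of pr|qs and pq|r|s merges any blocks that overlap across the partitions, giving pqrs.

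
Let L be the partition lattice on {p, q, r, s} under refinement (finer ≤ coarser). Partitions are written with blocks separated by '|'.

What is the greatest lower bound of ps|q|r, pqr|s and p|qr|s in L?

p|q|r|s

Common lower bounds of {ps|q|r, pqr|s, p|qr|s}: p|q|r|s.
The greatest among these is p|q|r|s.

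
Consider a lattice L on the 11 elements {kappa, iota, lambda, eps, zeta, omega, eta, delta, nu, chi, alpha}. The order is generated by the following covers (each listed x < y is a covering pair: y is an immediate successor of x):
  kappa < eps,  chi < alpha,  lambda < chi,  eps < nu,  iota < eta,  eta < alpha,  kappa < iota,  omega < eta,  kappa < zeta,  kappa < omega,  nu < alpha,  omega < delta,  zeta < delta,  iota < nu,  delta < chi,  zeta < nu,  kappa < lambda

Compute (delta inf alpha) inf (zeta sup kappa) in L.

zeta

delta ∧ alpha = delta
zeta ∨ kappa = zeta
delta ∧ zeta = zeta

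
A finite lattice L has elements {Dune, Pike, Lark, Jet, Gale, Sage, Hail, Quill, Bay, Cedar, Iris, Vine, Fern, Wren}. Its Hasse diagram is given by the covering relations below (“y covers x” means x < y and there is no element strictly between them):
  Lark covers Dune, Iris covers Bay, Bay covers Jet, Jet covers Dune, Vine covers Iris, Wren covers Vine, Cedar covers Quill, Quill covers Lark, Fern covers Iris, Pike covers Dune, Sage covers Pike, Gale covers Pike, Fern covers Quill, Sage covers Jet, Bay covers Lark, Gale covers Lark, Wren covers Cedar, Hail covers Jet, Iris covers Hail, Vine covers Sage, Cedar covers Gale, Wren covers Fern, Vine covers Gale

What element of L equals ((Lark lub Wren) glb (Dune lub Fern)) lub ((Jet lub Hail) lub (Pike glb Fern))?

Lark ∨ Wren = Wren
Dune ∨ Fern = Fern
Wren ∧ Fern = Fern
Jet ∨ Hail = Hail
Pike ∧ Fern = Dune
Hail ∨ Dune = Hail
Fern ∨ Hail = Fern

Fern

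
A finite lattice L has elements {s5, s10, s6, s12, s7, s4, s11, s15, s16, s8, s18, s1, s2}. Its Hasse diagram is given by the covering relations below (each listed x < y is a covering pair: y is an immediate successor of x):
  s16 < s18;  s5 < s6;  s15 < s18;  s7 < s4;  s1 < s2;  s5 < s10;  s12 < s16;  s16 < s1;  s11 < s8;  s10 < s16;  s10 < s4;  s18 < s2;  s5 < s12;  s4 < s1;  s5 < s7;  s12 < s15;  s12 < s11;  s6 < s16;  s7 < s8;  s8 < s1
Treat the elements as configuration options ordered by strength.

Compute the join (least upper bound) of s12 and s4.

s1

Common upper bounds of {s12, s4}: s1, s2.
The least among these is s1.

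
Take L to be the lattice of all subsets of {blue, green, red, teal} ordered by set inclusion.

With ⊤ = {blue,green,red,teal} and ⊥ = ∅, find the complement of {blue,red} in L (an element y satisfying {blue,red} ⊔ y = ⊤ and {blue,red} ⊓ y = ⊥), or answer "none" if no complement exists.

{green,teal}

Need y with {blue,red} ∨ y = {blue,green,red,teal} and {blue,red} ∧ y = ∅.
Checking each element gives: {green,teal}.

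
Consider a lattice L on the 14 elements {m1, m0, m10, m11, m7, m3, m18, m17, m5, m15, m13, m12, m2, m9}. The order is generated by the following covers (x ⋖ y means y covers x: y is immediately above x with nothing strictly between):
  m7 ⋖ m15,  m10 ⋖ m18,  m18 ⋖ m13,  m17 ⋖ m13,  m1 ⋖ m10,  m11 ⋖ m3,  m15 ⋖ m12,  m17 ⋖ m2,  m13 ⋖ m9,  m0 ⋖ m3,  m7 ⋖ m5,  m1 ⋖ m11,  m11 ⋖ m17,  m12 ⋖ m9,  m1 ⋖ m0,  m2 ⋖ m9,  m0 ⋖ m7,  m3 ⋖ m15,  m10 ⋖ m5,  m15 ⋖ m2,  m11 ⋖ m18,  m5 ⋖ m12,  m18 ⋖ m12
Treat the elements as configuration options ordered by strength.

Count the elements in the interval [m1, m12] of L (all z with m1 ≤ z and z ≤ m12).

The interval [m1, m12] = {m0, m1, m10, m11, m12, m15, m18, m3, m5, m7}, which has 10 elements.

10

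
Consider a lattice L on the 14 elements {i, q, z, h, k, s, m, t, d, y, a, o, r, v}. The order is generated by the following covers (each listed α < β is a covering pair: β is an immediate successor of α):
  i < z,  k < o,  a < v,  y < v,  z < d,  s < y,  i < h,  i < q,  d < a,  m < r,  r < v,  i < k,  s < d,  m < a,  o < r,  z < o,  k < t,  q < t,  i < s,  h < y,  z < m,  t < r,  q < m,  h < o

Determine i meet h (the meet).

Common lower bounds of {i, h}: i.
The greatest among these is i.

i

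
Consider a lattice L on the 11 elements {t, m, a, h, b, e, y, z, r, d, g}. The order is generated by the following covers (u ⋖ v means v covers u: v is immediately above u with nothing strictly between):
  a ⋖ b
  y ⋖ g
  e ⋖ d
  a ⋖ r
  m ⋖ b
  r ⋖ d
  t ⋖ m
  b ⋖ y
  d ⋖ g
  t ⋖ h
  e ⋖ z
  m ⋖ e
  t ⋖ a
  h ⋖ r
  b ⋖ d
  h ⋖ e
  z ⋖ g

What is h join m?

Common upper bounds of {h, m}: d, e, g, z.
The least among these is e.

e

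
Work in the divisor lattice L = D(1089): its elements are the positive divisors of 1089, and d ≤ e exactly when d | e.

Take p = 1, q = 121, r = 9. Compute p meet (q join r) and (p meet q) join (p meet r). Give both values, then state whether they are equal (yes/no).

q join r = 1089, so p meet (q join r) = 1 meet 1089 = 1.
p meet q = 1 and p meet r = 1, so (p meet q) join (p meet r) = 1 join 1 = 1.
Equal: yes.

1; 1; yes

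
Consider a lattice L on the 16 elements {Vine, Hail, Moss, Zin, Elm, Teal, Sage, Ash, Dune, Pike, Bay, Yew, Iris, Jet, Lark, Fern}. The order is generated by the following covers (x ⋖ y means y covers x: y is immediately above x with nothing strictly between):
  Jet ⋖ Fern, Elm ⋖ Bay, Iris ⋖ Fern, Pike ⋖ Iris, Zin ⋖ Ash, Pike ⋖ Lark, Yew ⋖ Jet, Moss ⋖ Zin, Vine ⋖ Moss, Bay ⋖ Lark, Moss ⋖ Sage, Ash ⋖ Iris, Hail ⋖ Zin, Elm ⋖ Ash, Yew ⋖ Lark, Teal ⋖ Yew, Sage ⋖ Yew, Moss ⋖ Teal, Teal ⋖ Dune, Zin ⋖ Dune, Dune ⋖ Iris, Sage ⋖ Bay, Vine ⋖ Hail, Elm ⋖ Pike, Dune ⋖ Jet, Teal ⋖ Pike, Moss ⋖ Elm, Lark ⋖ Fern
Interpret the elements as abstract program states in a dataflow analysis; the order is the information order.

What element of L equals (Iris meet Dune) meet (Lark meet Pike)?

Iris ∧ Dune = Dune
Lark ∧ Pike = Pike
Dune ∧ Pike = Teal

Teal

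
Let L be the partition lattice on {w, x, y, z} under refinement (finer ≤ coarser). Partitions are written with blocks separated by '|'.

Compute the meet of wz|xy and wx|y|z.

The meet (common refinement) of wz|xy and wx|y|z intersects blocks pairwise, giving w|x|y|z.

w|x|y|z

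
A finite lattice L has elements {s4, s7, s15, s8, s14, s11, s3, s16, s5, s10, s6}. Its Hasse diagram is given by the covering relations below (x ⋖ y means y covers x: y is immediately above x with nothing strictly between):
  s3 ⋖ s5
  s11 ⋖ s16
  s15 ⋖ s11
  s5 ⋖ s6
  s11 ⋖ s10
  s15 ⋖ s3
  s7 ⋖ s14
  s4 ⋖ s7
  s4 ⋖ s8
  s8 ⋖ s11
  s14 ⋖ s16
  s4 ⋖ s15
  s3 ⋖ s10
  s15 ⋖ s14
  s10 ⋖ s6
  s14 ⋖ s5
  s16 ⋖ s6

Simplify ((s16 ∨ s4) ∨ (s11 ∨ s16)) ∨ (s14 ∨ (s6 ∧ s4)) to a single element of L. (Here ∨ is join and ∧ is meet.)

s16

s16 ∨ s4 = s16
s11 ∨ s16 = s16
s16 ∨ s16 = s16
s6 ∧ s4 = s4
s14 ∨ s4 = s14
s16 ∨ s14 = s16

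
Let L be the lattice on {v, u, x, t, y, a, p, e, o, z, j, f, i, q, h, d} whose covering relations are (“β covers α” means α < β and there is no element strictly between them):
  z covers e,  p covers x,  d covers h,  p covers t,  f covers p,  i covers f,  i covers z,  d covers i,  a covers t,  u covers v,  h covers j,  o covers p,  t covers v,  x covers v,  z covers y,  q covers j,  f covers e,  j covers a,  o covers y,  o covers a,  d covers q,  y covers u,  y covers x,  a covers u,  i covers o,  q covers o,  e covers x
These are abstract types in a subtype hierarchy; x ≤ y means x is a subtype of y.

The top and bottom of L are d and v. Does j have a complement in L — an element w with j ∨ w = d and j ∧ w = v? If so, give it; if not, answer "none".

e

Need w with j ∨ w = d and j ∧ w = v.
Checking each element gives: e.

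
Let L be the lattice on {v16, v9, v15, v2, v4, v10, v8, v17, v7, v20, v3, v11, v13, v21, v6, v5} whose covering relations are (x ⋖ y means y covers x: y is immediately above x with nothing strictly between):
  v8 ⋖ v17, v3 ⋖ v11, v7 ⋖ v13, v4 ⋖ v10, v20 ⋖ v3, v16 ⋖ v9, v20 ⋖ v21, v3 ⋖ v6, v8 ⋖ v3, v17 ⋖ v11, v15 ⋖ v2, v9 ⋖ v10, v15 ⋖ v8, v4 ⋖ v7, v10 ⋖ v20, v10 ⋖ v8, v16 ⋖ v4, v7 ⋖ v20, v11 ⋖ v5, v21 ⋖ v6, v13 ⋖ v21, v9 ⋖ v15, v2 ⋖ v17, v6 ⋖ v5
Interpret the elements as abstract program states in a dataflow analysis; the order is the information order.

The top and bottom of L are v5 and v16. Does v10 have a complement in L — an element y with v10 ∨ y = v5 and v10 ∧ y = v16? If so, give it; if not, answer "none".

none

For every candidate y, either v10 ∨ y ≠ v5 or v10 ∧ y ≠ v16; no complement exists.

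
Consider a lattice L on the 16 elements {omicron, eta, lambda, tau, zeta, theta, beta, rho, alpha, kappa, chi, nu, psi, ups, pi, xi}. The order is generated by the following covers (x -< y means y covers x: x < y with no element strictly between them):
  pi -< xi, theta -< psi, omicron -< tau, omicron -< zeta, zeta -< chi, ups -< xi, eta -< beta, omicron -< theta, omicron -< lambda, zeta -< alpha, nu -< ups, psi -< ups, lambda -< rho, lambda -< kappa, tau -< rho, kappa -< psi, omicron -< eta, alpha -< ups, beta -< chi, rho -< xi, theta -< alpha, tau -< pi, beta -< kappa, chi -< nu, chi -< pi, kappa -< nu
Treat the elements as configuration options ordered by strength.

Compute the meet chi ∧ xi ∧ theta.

Common lower bounds of {chi, xi, theta}: omicron.
The greatest among these is omicron.

omicron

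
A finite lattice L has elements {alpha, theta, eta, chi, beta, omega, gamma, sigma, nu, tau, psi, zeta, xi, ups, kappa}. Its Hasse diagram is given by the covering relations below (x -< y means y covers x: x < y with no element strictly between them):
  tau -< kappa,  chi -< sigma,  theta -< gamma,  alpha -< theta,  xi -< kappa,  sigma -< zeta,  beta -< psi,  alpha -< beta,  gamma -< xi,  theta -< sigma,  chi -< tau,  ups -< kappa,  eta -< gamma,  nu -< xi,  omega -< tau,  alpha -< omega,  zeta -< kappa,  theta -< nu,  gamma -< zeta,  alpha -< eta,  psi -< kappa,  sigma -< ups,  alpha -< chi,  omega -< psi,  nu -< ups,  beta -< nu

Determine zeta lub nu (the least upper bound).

Common upper bounds of {zeta, nu}: kappa.
The least among these is kappa.

kappa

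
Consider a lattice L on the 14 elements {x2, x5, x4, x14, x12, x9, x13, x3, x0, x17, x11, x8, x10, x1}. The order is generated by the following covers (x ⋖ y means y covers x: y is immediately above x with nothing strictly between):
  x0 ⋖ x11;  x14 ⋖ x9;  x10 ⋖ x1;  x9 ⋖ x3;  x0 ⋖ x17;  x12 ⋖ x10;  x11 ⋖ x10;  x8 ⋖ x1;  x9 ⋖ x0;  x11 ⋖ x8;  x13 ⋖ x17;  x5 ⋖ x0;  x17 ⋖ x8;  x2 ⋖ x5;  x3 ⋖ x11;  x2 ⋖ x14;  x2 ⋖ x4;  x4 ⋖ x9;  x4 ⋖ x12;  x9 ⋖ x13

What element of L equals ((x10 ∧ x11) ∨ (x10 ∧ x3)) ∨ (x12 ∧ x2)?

x10 ∧ x11 = x11
x10 ∧ x3 = x3
x11 ∨ x3 = x11
x12 ∧ x2 = x2
x11 ∨ x2 = x11

x11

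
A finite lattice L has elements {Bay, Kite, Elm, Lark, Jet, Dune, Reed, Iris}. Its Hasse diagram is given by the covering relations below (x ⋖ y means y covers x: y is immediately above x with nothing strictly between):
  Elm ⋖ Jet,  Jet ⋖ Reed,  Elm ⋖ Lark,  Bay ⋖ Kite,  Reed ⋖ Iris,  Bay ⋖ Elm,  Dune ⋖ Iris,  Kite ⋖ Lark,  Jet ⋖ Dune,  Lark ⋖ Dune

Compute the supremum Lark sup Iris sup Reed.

Iris

Common upper bounds of {Lark, Iris, Reed}: Iris.
The least among these is Iris.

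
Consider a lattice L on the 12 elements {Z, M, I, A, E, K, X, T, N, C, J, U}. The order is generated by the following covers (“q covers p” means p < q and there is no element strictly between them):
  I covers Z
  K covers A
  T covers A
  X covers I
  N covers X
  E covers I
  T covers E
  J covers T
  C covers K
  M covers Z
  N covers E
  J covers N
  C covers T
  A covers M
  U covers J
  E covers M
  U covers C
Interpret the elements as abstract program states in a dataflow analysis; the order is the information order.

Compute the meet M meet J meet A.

Common lower bounds of {M, J, A}: M, Z.
The greatest among these is M.

M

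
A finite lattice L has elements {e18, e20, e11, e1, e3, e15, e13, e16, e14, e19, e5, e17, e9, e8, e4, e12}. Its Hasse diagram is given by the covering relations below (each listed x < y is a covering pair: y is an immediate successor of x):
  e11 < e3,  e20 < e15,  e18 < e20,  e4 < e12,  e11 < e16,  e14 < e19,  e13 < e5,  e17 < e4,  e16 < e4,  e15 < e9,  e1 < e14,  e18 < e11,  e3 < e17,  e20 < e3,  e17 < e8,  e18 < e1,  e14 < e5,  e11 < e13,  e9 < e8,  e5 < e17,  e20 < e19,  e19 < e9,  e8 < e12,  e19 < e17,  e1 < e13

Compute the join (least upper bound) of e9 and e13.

Common upper bounds of {e9, e13}: e12, e8.
The least among these is e8.

e8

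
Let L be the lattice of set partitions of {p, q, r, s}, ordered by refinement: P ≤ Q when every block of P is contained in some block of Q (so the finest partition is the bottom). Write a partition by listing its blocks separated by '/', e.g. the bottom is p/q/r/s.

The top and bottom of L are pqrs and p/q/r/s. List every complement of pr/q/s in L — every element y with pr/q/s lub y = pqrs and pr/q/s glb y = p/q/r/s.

p/qrs, pq/rs, pqs/r, ps/qr

Need y with pr/q/s ∨ y = pqrs and pr/q/s ∧ y = p/q/r/s.
Checking each element gives: p/qrs, pq/rs, pqs/r, ps/qr.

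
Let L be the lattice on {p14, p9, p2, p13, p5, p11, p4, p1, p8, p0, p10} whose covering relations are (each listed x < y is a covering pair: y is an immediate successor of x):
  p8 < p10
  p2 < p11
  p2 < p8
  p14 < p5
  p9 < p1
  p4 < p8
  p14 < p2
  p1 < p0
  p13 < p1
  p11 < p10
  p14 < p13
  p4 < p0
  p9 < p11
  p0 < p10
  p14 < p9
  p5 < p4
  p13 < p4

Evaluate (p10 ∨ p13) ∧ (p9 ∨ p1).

p1

p10 ∨ p13 = p10
p9 ∨ p1 = p1
p10 ∧ p1 = p1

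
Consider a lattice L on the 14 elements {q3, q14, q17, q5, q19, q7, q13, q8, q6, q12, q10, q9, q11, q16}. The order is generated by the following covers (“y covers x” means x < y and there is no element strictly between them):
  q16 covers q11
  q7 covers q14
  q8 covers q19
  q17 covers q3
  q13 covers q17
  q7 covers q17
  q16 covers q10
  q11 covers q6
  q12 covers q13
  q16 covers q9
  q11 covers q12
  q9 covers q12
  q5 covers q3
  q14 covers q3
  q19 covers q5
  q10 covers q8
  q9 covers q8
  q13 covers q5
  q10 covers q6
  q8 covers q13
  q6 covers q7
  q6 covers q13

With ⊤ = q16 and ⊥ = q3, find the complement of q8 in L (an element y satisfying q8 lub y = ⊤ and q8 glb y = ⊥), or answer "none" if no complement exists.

none

For every candidate y, either q8 ∨ y ≠ q16 or q8 ∧ y ≠ q3; no complement exists.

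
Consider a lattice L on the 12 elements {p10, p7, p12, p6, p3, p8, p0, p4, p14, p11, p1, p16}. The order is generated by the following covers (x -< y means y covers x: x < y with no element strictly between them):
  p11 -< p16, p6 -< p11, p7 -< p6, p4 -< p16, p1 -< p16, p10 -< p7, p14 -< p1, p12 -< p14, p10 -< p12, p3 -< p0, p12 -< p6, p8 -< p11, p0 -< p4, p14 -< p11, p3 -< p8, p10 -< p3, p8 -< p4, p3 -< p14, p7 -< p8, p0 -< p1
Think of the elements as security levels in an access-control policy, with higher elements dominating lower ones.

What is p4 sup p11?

p16

Common upper bounds of {p4, p11}: p16.
The least among these is p16.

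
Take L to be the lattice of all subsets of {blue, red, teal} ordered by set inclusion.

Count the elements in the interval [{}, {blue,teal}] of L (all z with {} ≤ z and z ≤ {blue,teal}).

The interval [{}, {blue,teal}] = {{blue,teal}, {blue}, {teal}, {}}, which has 4 elements.

4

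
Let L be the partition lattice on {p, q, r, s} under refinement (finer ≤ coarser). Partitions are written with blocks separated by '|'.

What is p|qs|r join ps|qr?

pqrs

Common upper bounds of {p|qs|r, ps|qr}: pqrs.
The least among these is pqrs.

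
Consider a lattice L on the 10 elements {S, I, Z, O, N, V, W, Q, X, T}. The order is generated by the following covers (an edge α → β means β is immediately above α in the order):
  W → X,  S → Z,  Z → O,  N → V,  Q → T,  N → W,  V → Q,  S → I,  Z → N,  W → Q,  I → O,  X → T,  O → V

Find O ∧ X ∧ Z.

Common lower bounds of {O, X, Z}: S, Z.
The greatest among these is Z.

Z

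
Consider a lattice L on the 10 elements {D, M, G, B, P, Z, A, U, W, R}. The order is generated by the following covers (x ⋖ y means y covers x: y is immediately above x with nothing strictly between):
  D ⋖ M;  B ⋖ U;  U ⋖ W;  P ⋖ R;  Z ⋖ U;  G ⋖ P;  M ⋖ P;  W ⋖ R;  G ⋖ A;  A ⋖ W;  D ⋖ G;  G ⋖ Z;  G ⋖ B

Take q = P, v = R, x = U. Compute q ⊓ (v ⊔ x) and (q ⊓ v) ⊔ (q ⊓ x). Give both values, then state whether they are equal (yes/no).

v ⊔ x = R, so q ⊓ (v ⊔ x) = P ⊓ R = P.
q ⊓ v = P and q ⊓ x = G, so (q ⊓ v) ⊔ (q ⊓ x) = P ⊔ G = P.
Equal: yes.

P; P; yes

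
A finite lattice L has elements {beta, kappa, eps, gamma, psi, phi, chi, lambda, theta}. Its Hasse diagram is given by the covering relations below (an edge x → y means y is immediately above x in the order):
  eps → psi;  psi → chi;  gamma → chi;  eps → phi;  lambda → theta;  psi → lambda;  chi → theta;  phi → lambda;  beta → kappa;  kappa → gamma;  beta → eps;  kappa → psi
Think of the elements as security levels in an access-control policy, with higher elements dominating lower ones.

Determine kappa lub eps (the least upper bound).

psi

Common upper bounds of {kappa, eps}: chi, lambda, psi, theta.
The least among these is psi.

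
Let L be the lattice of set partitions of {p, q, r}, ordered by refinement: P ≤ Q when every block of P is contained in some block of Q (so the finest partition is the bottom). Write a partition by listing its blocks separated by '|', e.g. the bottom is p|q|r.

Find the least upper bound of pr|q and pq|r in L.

Common upper bounds of {pr|q, pq|r}: pqr.
The least among these is pqr.

pqr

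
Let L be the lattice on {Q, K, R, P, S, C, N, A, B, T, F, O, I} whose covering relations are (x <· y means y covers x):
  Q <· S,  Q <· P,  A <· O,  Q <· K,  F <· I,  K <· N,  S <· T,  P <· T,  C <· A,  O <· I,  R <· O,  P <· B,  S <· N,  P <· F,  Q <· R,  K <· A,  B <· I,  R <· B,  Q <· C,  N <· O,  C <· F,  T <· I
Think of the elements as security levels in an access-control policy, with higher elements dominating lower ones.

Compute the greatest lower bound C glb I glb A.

Common lower bounds of {C, I, A}: C, Q.
The greatest among these is C.

C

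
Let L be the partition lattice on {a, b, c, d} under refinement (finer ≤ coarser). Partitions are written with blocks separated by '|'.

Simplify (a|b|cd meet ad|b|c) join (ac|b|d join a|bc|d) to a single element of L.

a|b|cd ∧ ad|b|c = a|b|c|d
ac|b|d ∨ a|bc|d = abc|d
a|b|c|d ∨ abc|d = abc|d

abc|d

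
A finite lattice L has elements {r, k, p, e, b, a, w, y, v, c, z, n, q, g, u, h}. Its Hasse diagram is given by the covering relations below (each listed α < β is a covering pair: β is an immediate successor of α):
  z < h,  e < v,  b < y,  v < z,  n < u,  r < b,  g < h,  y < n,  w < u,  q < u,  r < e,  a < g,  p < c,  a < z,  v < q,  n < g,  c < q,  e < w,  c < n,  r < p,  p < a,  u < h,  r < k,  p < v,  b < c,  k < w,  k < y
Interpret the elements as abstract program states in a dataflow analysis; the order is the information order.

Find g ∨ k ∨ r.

Common upper bounds of {g, k, r}: g, h.
The least among these is g.

g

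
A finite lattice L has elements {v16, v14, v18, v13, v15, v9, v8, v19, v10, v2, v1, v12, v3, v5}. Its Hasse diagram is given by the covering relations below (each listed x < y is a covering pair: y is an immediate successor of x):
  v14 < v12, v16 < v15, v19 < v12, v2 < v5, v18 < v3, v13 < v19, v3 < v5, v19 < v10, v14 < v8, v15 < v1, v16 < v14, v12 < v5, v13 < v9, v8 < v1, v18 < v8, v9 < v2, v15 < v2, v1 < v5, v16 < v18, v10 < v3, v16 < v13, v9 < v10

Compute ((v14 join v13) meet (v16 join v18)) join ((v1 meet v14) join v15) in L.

v14 ∨ v13 = v12
v16 ∨ v18 = v18
v12 ∧ v18 = v16
v1 ∧ v14 = v14
v14 ∨ v15 = v1
v16 ∨ v1 = v1

v1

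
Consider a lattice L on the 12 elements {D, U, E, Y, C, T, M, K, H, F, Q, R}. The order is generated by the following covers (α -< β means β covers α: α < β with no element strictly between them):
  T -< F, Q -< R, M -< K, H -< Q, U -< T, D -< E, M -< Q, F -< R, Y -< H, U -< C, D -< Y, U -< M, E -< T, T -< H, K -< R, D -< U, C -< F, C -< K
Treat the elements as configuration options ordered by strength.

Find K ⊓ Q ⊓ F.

U

Common lower bounds of {K, Q, F}: D, U.
The greatest among these is U.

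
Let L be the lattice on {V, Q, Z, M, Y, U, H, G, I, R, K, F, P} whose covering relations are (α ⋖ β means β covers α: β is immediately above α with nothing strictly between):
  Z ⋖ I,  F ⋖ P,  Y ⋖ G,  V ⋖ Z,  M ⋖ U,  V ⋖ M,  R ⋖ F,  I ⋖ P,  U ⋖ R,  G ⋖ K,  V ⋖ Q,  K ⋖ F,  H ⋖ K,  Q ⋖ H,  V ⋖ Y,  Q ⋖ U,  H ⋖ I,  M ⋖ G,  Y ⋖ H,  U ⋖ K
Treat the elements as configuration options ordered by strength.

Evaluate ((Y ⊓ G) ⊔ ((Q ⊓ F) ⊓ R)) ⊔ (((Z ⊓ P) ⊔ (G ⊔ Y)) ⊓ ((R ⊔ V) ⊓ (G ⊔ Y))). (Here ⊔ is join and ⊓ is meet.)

Y ∧ G = Y
Q ∧ F = Q
Q ∧ R = Q
Y ∨ Q = H
Z ∧ P = Z
G ∨ Y = G
Z ∨ G = P
R ∨ V = R
G ∨ Y = G
R ∧ G = M
P ∧ M = M
H ∨ M = K

K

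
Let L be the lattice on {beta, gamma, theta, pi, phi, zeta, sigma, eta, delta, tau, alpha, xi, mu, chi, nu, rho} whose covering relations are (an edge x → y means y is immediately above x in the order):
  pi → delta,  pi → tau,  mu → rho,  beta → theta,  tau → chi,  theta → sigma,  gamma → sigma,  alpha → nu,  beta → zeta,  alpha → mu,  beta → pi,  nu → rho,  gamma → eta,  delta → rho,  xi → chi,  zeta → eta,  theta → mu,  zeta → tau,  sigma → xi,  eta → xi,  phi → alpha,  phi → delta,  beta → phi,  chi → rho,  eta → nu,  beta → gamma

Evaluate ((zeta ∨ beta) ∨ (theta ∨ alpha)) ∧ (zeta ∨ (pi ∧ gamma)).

zeta

zeta ∨ beta = zeta
theta ∨ alpha = mu
zeta ∨ mu = rho
pi ∧ gamma = beta
zeta ∨ beta = zeta
rho ∧ zeta = zeta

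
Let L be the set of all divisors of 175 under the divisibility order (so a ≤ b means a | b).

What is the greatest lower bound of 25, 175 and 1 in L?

1

In the divisibility order, the meet is the greatest common divisor: gcd(25, 175, 1) = 1.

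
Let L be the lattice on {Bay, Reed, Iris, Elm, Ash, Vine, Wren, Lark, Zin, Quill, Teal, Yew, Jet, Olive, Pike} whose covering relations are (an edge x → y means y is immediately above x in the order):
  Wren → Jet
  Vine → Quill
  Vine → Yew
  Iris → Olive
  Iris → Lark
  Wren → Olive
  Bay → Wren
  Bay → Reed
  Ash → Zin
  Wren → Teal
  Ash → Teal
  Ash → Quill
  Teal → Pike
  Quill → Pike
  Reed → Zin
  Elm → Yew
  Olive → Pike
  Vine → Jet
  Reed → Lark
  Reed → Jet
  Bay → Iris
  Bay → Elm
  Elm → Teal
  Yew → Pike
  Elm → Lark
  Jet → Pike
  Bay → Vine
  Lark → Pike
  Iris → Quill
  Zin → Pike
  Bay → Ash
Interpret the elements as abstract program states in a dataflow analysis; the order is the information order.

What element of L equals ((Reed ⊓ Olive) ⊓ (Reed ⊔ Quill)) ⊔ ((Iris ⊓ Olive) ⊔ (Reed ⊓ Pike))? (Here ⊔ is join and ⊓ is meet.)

Reed ∧ Olive = Bay
Reed ∨ Quill = Pike
Bay ∧ Pike = Bay
Iris ∧ Olive = Iris
Reed ∧ Pike = Reed
Iris ∨ Reed = Lark
Bay ∨ Lark = Lark

Lark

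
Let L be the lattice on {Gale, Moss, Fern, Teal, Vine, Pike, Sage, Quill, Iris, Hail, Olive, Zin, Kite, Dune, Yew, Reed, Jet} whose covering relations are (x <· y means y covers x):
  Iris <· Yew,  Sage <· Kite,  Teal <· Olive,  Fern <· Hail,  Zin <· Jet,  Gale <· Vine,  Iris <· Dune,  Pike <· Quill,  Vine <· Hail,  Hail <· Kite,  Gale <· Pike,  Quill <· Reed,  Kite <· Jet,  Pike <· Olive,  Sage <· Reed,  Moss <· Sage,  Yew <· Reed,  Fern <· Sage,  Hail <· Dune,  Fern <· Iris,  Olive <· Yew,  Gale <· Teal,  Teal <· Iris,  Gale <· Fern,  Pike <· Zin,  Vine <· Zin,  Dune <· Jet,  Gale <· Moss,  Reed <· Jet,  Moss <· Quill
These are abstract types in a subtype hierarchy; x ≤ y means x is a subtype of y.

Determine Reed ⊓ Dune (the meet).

Common lower bounds of {Reed, Dune}: Fern, Gale, Iris, Teal.
The greatest among these is Iris.

Iris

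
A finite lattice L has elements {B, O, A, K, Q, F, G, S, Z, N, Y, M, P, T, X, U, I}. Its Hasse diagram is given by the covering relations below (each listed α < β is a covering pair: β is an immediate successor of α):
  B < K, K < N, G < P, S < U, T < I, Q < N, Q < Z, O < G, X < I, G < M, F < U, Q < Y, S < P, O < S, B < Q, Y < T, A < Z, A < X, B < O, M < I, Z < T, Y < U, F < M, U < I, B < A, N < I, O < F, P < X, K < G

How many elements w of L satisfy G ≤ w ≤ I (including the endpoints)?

The interval [G, I] = {G, I, M, P, X}, which has 5 elements.

5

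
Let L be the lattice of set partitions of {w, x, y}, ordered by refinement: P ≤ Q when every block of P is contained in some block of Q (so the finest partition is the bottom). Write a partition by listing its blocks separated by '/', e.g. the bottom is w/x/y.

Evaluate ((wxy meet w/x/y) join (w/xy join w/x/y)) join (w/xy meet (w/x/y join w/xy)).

wxy ∧ w/x/y = w/x/y
w/xy ∨ w/x/y = w/xy
w/x/y ∨ w/xy = w/xy
w/x/y ∨ w/xy = w/xy
w/xy ∧ w/xy = w/xy
w/xy ∨ w/xy = w/xy

w/xy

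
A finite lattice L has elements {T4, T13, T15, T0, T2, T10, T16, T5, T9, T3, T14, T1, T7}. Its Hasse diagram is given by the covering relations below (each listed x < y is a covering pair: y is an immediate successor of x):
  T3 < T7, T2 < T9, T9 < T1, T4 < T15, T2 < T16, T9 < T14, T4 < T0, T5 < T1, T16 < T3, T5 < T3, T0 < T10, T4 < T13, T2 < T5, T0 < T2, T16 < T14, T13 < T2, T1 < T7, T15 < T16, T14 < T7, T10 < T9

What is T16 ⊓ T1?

Common lower bounds of {T16, T1}: T0, T13, T2, T4.
The greatest among these is T2.

T2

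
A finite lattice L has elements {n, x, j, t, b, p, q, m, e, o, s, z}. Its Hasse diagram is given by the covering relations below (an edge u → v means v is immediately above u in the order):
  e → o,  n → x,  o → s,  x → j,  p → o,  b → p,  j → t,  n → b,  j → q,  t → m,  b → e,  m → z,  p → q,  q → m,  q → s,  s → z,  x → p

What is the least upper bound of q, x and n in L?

q

Common upper bounds of {q, x, n}: m, q, s, z.
The least among these is q.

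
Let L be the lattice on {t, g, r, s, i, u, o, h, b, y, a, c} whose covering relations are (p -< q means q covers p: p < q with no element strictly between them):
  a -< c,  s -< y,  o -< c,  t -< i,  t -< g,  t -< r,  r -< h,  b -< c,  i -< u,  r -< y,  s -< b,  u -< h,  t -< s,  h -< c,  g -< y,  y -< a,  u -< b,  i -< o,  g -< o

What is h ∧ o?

i

Common lower bounds of {h, o}: i, t.
The greatest among these is i.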